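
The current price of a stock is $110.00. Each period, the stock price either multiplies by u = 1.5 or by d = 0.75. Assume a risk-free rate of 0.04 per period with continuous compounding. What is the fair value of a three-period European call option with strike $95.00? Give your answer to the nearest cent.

$36.48

Risk-neutral probability p = (e^0.04 − 0.75)/(1.5 − 0.75) = 0.2908/0.7500 = 0.3877
Terminal stock prices: S_uuu = 371.2, S_uud = 185.6, S_udd = 92.81, S_ddd = 46.41
Terminal payoffs (S − K): max(276.2, 0) = 276.2, max(90.62, 0) = 90.62, max(-2.188, 0) = 0, max(-48.59, 0) = 0
Node uu (S = 247.5): V_uu = e^(−0.04)·[0.3877·276.2500 + 0.6123·90.6250] = 156.2250
Node ud (S = 123.8): V_ud = e^(−0.04)·[0.3877·90.6250 + 0.6123·0.0000] = 33.7618
Node dd (S = 61.88): V_dd = e^(−0.04)·[0.3877·0.0000 + 0.6123·0.0000] = 0.0000
Node u (S = 165): V_u = e^(−0.04)·[0.3877·156.2250 + 0.6123·33.7618] = 78.0609
Node d (S = 82.5): V_d = e^(−0.04)·[0.3877·33.7618 + 0.6123·0.0000] = 12.5777
Node 0 (S = 110): V_0 = e^(−0.04)·[0.3877·78.0609 + 0.6123·12.5777] = 36.4799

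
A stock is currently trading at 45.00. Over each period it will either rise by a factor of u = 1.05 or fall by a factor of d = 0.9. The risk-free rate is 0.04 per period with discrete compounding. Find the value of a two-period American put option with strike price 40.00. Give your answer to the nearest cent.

Risk-neutral probability p = (1 + 0.04 − 0.9)/(1.05 − 0.9) = 0.1400/0.1500 = 0.9333
Terminal stock prices: S_uu = 49.61, S_ud = 42.52, S_dd = 36.45
Terminal payoffs (K − S): max(-9.613, 0) = 0, max(-2.525, 0) = 0, max(3.55, 0) = 3.55
Node u (S = 47.25): continuation = 1/1.04·[0.9333·0.0000 + 0.0667·0.0000] = 0.0000; exercise value = 0.0000 ≤ continuation, so V_u = 0.0000
Node d (S = 40.5): continuation = 1/1.04·[0.9333·0.0000 + 0.0667·3.5500] = 0.2276; exercise value = 0.0000 ≤ continuation, so V_d = 0.2276
Node 0 (S = 45): continuation = 1/1.04·[0.9333·0.0000 + 0.0667·0.2276] = 0.0146; exercise value = 0.0000 ≤ continuation, so V_0 = 0.0146

0.01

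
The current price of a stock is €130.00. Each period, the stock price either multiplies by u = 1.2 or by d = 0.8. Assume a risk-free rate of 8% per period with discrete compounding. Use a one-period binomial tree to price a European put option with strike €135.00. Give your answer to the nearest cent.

€8.61

Risk-neutral probability p = (1 + 0.08 − 0.8)/(1.2 − 0.8) = 0.2800/0.4000 = 0.7000
Terminal stock prices: S_u = 156, S_d = 104
Terminal payoffs (K − S): max(-21, 0) = 0, max(31, 0) = 31
Node 0 (S = 130): V_0 = 1/1.08·[0.7000·0.0000 + 0.3000·31.0000] = 8.6111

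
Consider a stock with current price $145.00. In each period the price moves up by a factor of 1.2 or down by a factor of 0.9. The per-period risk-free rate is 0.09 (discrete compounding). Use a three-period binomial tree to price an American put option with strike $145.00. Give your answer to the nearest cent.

Risk-neutral probability p = (1 + 0.09 − 0.9)/(1.2 − 0.9) = 0.1900/0.3000 = 0.6333
Terminal stock prices: S_uuu = 250.6, S_uud = 187.9, S_udd = 140.9, S_ddd = 105.7
Terminal payoffs (K − S): max(-105.6, 0) = 0, max(-42.92, 0) = 0, max(4.06, 0) = 4.06, max(39.29, 0) = 39.29
Node uu (S = 208.8): continuation = 1/1.09·[0.6333·0.0000 + 0.3667·0.0000] = 0.0000; exercise value = 0.0000 ≤ continuation, so V_uu = 0.0000
Node ud (S = 156.6): continuation = 1/1.09·[0.6333·0.0000 + 0.3667·4.0600] = 1.3657; exercise value = 0.0000 ≤ continuation, so V_ud = 1.3657
Node dd (S = 117.5): continuation = 1/1.09·[0.6333·4.0600 + 0.3667·39.2950] = 15.5775; exercise value = 27.5500 > continuation, so V_dd = 27.5500 (exercise)
Node u (S = 174): continuation = 1/1.09·[0.6333·0.0000 + 0.3667·1.3657] = 0.4594; exercise value = 0.0000 ≤ continuation, so V_u = 0.4594
Node d (S = 130.5): continuation = 1/1.09·[0.6333·1.3657 + 0.3667·27.5500] = 10.0611; exercise value = 14.5000 > continuation, so V_d = 14.5000 (exercise)
Node 0 (S = 145): continuation = 1/1.09·[0.6333·0.4594 + 0.3667·14.5000] = 5.1446; exercise value = 0.0000 ≤ continuation, so V_0 = 5.1446

$5.14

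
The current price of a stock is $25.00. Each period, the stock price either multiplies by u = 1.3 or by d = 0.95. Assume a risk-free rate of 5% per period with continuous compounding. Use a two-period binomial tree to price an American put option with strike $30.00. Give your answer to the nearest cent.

$5.00

Risk-neutral probability p = (e^0.05 − 0.95)/(1.3 − 0.95) = 0.1013/0.3500 = 0.2893
Terminal stock prices: S_uu = 42.25, S_ud = 30.88, S_dd = 22.56
Terminal payoffs (K − S): max(-12.25, 0) = 0, max(-0.875, 0) = 0, max(7.438, 0) = 7.438
Node u (S = 32.5): continuation = e^(−0.05)·[0.2893·0.0000 + 0.7107·0.0000] = 0.0000; exercise value = 0.0000 ≤ continuation, so V_u = 0.0000
Node d (S = 23.75): continuation = e^(−0.05)·[0.2893·0.0000 + 0.7107·7.4375] = 5.0277; exercise value = 6.2500 > continuation, so V_d = 6.2500 (exercise)
Node 0 (S = 25): continuation = e^(−0.05)·[0.2893·0.0000 + 0.7107·6.2500] = 4.2250; exercise value = 5.0000 > continuation, so V_0 = 5.0000 (exercise)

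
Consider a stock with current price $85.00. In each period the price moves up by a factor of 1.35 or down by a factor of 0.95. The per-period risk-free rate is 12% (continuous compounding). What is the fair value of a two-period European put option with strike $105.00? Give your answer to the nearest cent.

Risk-neutral probability p = (e^0.12 − 0.95)/(1.35 − 0.95) = 0.1775/0.4000 = 0.4437
Terminal stock prices: S_uu = 154.9, S_ud = 109, S_dd = 76.71
Terminal payoffs (K − S): max(-49.91, 0) = 0, max(-4.013, 0) = 0, max(28.29, 0) = 28.29
Node u (S = 114.8): V_u = e^(−0.12)·[0.4437·0.0000 + 0.5563·0.0000] = 0.0000
Node d (S = 80.75): V_d = e^(−0.12)·[0.4437·0.0000 + 0.5563·28.2875] = 13.9558
Node 0 (S = 85): V_0 = e^(−0.12)·[0.4437·0.0000 + 0.5563·13.9558] = 6.8852

$6.89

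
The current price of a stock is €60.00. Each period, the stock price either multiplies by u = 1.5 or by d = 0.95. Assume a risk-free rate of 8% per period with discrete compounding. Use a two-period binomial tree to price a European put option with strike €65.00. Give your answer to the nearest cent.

Risk-neutral probability p = (1 + 0.08 − 0.95)/(1.5 − 0.95) = 0.1300/0.5500 = 0.2364
Terminal stock prices: S_uu = 135, S_ud = 85.5, S_dd = 54.15
Terminal payoffs (K − S): max(-70, 0) = 0, max(-20.5, 0) = 0, max(10.85, 0) = 10.85
Node u (S = 90): V_u = 1/1.08·[0.2364·0.0000 + 0.7636·0.0000] = 0.0000
Node d (S = 57): V_d = 1/1.08·[0.2364·0.0000 + 0.7636·10.8500] = 7.6717
Node 0 (S = 60): V_0 = 1/1.08·[0.2364·0.0000 + 0.7636·7.6717] = 5.4244

€5.42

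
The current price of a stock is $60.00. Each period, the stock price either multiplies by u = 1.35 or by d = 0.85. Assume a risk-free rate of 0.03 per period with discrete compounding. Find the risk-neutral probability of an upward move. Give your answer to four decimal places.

p = 0.3600

Risk-neutral probability p = (1 + 0.03 − 0.85)/(1.35 − 0.85) = 0.1800/0.5000 = 0.3600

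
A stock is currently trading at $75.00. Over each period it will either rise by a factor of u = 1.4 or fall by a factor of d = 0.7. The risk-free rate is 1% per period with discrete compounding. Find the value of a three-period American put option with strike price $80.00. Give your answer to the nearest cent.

Risk-neutral probability p = (1 + 0.01 − 0.7)/(1.4 − 0.7) = 0.3100/0.7000 = 0.4429
Terminal stock prices: S_uuu = 205.8, S_uud = 102.9, S_udd = 51.45, S_ddd = 25.72
Terminal payoffs (K − S): max(-125.8, 0) = 0, max(-22.9, 0) = 0, max(28.55, 0) = 28.55, max(54.28, 0) = 54.28
Node uu (S = 147): continuation = 1/1.01·[0.4429·0.0000 + 0.5571·0.0000] = 0.0000; exercise value = 0.0000 ≤ continuation, so V_uu = 0.0000
Node ud (S = 73.5): continuation = 1/1.01·[0.4429·0.0000 + 0.5571·28.5500] = 15.7489; exercise value = 6.5000 ≤ continuation, so V_ud = 15.7489
Node dd (S = 36.75): continuation = 1/1.01·[0.4429·28.5500 + 0.5571·54.2750] = 42.4579; exercise value = 43.2500 > continuation, so V_dd = 43.2500 (exercise)
Node u (S = 105): continuation = 1/1.01·[0.4429·0.0000 + 0.5571·15.7489] = 8.6875; exercise value = 0.0000 ≤ continuation, so V_u = 8.6875
Node d (S = 52.5): continuation = 1/1.01·[0.4429·15.7489 + 0.5571·43.2500] = 30.7633; exercise value = 27.5000 ≤ continuation, so V_d = 30.7633
Node 0 (S = 75): continuation = 1/1.01·[0.4429·8.6875 + 0.5571·30.7633] = 20.7791; exercise value = 5.0000 ≤ continuation, so V_0 = 20.7791

$20.78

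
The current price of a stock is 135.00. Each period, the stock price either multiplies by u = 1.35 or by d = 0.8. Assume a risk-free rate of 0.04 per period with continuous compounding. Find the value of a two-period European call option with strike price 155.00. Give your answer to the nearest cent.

16.11

Risk-neutral probability p = (e^0.04 − 0.8)/(1.35 − 0.8) = 0.2408/0.5500 = 0.4378
Terminal stock prices: S_uu = 246, S_ud = 145.8, S_dd = 86.4
Terminal payoffs (S − K): max(91.04, 0) = 91.04, max(-9.2, 0) = 0, max(-68.6, 0) = 0
Node u (S = 182.2): V_u = e^(−0.04)·[0.4378·91.0375 + 0.5622·0.0000] = 38.2967
Node d (S = 108): V_d = e^(−0.04)·[0.4378·0.0000 + 0.5622·0.0000] = 0.0000
Node 0 (S = 135): V_0 = e^(−0.04)·[0.4378·38.2967 + 0.5622·0.0000] = 16.1103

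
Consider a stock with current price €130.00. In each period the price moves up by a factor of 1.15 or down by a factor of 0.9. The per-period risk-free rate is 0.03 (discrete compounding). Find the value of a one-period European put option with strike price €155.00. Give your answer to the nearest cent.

Risk-neutral probability p = (1 + 0.03 − 0.9)/(1.15 − 0.9) = 0.1300/0.2500 = 0.5200
Terminal stock prices: S_u = 149.5, S_d = 117
Terminal payoffs (K − S): max(5.5, 0) = 5.5, max(38, 0) = 38
Node 0 (S = 130): V_0 = 1/1.03·[0.5200·5.5000 + 0.4800·38.0000] = 20.4854

€20.49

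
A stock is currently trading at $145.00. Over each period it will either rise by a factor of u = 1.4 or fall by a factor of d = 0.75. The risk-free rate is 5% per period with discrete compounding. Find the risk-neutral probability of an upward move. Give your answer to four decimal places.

p = 0.4615

Risk-neutral probability p = (1 + 0.05 − 0.75)/(1.4 − 0.75) = 0.3000/0.6500 = 0.4615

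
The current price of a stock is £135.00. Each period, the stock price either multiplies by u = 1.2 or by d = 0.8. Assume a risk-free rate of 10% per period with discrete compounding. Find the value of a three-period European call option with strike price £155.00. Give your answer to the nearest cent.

Risk-neutral probability p = (1 + 0.1 − 0.8)/(1.2 − 0.8) = 0.3000/0.4000 = 0.7500
Terminal stock prices: S_uuu = 233.3, S_uud = 155.5, S_udd = 103.7, S_ddd = 69.12
Terminal payoffs (S − K): max(78.28, 0) = 78.28, max(0.52, 0) = 0.52, max(-51.32, 0) = 0, max(-85.88, 0) = 0
Node uu (S = 194.4): V_uu = 1/1.1·[0.7500·78.2800 + 0.2500·0.5200] = 53.4909
Node ud (S = 129.6): V_ud = 1/1.1·[0.7500·0.5200 + 0.2500·0.0000] = 0.3545
Node dd (S = 86.4): V_dd = 1/1.1·[0.7500·0.0000 + 0.2500·0.0000] = 0.0000
Node u (S = 162): V_u = 1/1.1·[0.7500·53.4909 + 0.2500·0.3545] = 36.5517
Node d (S = 108): V_d = 1/1.1·[0.7500·0.3545 + 0.2500·0.0000] = 0.2417
Node 0 (S = 135): V_0 = 1/1.1·[0.7500·36.5517 + 0.2500·0.2417] = 24.9765

£24.98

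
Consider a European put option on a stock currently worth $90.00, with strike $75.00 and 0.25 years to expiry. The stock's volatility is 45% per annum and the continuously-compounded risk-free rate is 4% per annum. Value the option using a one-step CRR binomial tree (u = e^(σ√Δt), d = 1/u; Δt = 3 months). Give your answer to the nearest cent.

CRR parameters: u = e^(σ√Δt) = e^(0.45·√0.25) = 1.2523, d = 1/u = 0.7985
Per-period rate: rΔt = 0.04·0.25 = 0.01, so R = e^0.01 = 1.0101
Risk-neutral probability p = (e^0.01 − 0.7985)/(1.2523 − 0.7985) = 0.2115/0.4538 = 0.4661
Terminal stock prices: S_u = 112.7, S_d = 71.87
Terminal payoffs (K − S): max(-37.71, 0) = 0, max(3.134, 0) = 3.134
Node 0 (S = 90): V_0 = e^(−0.01)·[0.4661·0.0000 + 0.5339·3.1335] = 1.6562

$1.66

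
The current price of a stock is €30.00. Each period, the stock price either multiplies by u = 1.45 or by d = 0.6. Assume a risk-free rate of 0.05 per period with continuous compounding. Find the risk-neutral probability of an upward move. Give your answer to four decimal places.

Risk-neutral probability p = (e^0.05 − 0.6)/(1.45 − 0.6) = 0.4513/0.8500 = 0.5309

p = 0.5309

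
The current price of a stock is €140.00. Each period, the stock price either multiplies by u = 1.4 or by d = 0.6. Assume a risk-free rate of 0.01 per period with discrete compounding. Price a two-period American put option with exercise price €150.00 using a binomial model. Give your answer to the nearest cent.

Risk-neutral probability p = (1 + 0.01 − 0.6)/(1.4 − 0.6) = 0.4100/0.8000 = 0.5125
Terminal stock prices: S_uu = 274.4, S_ud = 117.6, S_dd = 50.4
Terminal payoffs (K − S): max(-124.4, 0) = 0, max(32.4, 0) = 32.4, max(99.6, 0) = 99.6
Node u (S = 196): continuation = 1/1.01·[0.5125·0.0000 + 0.4875·32.4000] = 15.6386; exercise value = 0.0000 ≤ continuation, so V_u = 15.6386
Node d (S = 84): continuation = 1/1.01·[0.5125·32.4000 + 0.4875·99.6000] = 64.5149; exercise value = 66.0000 > continuation, so V_d = 66.0000 (exercise)
Node 0 (S = 140): continuation = 1/1.01·[0.5125·15.6386 + 0.4875·66.0000] = 39.7919; exercise value = 10.0000 ≤ continuation, so V_0 = 39.7919

€39.79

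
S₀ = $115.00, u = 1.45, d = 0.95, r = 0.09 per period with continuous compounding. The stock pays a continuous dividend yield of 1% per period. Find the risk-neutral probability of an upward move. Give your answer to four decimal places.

Per-period risk-free factor R = e^0.09 = 1.0942; dividend-adjusted growth = e^(0.09−0.01) = 1.0833.
Risk-neutral probability p = (1.0833 − 0.95)/(1.45 − 0.95) = 0.1333/0.5000 = 0.2666

p = 0.2666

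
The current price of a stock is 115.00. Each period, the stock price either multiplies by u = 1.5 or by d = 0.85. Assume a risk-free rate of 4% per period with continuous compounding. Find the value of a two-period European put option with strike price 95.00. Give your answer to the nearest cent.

5.49

Risk-neutral probability p = (e^0.04 − 0.85)/(1.5 − 0.85) = 0.1908/0.6500 = 0.2936
Terminal stock prices: S_uu = 258.8, S_ud = 146.6, S_dd = 83.09
Terminal payoffs (K − S): max(-163.8, 0) = 0, max(-51.62, 0) = 0, max(11.91, 0) = 11.91
Node u (S = 172.5): V_u = e^(−0.04)·[0.2936·0.0000 + 0.7064·0.0000] = 0.0000
Node d (S = 97.75): V_d = e^(−0.04)·[0.2936·0.0000 + 0.7064·11.9125] = 8.0855
Node 0 (S = 115): V_0 = e^(−0.04)·[0.2936·0.0000 + 0.7064·8.0855] = 5.4880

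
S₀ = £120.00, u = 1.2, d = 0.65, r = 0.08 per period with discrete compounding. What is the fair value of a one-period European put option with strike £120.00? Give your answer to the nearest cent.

£8.48

Risk-neutral probability p = (1 + 0.08 − 0.65)/(1.2 − 0.65) = 0.4300/0.5500 = 0.7818
Terminal stock prices: S_u = 144, S_d = 78
Terminal payoffs (K − S): max(-24, 0) = 0, max(42, 0) = 42
Node 0 (S = 120): V_0 = 1/1.08·[0.7818·0.0000 + 0.2182·42.0000] = 8.4848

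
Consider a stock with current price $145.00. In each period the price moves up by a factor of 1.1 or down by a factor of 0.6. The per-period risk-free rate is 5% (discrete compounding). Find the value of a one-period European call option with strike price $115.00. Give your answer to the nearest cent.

$38.14

Risk-neutral probability p = (1 + 0.05 − 0.6)/(1.1 − 0.6) = 0.4500/0.5000 = 0.9000
Terminal stock prices: S_u = 159.5, S_d = 87
Terminal payoffs (S − K): max(44.5, 0) = 44.5, max(-28, 0) = 0
Node 0 (S = 145): V_0 = 1/1.05·[0.9000·44.5000 + 0.1000·0.0000] = 38.1429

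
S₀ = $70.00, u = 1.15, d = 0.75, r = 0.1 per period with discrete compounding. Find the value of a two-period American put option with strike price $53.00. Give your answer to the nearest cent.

Risk-neutral probability p = (1 + 0.1 − 0.75)/(1.15 − 0.75) = 0.3500/0.4000 = 0.8750
Terminal stock prices: S_uu = 92.57, S_ud = 60.38, S_dd = 39.38
Terminal payoffs (K − S): max(-39.57, 0) = 0, max(-7.375, 0) = 0, max(13.62, 0) = 13.62
Node u (S = 80.5): continuation = 1/1.1·[0.8750·0.0000 + 0.1250·0.0000] = 0.0000; exercise value = 0.0000 ≤ continuation, so V_u = 0.0000
Node d (S = 52.5): continuation = 1/1.1·[0.8750·0.0000 + 0.1250·13.6250] = 1.5483; exercise value = 0.5000 ≤ continuation, so V_d = 1.5483
Node 0 (S = 70): continuation = 1/1.1·[0.8750·0.0000 + 0.1250·1.5483] = 0.1759; exercise value = 0.0000 ≤ continuation, so V_0 = 0.1759

$0.18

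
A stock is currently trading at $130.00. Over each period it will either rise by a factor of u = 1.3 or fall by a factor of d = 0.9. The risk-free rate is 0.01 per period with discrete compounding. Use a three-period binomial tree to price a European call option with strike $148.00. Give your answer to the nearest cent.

$10.72

Risk-neutral probability p = (1 + 0.01 − 0.9)/(1.3 − 0.9) = 0.1100/0.4000 = 0.2750
Terminal stock prices: S_uuu = 285.6, S_uud = 197.7, S_udd = 136.9, S_ddd = 94.77
Terminal payoffs (S − K): max(137.6, 0) = 137.6, max(49.73, 0) = 49.73, max(-11.11, 0) = 0, max(-53.23, 0) = 0
Node uu (S = 219.7): V_uu = 1/1.01·[0.2750·137.6100 + 0.7250·49.7300] = 73.1653
Node ud (S = 152.1): V_ud = 1/1.01·[0.2750·49.7300 + 0.7250·0.0000] = 13.5403
Node dd (S = 105.3): V_dd = 1/1.01·[0.2750·0.0000 + 0.7250·0.0000] = 0.0000
Node u (S = 169): V_u = 1/1.01·[0.2750·73.1653 + 0.7250·13.5403] = 29.6408
Node d (S = 117): V_d = 1/1.01·[0.2750·13.5403 + 0.7250·0.0000] = 3.6867
Node 0 (S = 130): V_0 = 1/1.01·[0.2750·29.6408 + 0.7250·3.6867] = 10.7169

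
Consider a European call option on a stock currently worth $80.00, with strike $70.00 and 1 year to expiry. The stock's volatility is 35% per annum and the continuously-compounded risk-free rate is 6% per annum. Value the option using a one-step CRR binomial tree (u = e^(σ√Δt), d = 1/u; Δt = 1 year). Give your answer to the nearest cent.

CRR parameters: u = e^(σ√Δt) = e^(0.35·√1) = 1.4191, d = 1/u = 0.7047
Per-period rate: rΔt = 0.06·1 = 0.06, so R = e^0.06 = 1.0618
Risk-neutral probability p = (e^0.06 − 0.7047)/(1.4191 − 0.7047) = 0.3571/0.7144 = 0.4999
Terminal stock prices: S_u = 113.5, S_d = 56.38
Terminal payoffs (S − K): max(43.53, 0) = 43.53, max(-13.62, 0) = 0
Node 0 (S = 80): V_0 = e^(−0.06)·[0.4999·43.5254 + 0.5001·0.0000] = 20.4930

$20.49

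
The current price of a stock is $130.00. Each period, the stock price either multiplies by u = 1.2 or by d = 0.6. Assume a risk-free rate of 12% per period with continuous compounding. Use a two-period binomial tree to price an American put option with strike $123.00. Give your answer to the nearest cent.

Risk-neutral probability p = (e^0.12 − 0.6)/(1.2 − 0.6) = 0.5275/0.6000 = 0.8792
Terminal stock prices: S_uu = 187.2, S_ud = 93.6, S_dd = 46.8
Terminal payoffs (K − S): max(-64.2, 0) = 0, max(29.4, 0) = 29.4, max(76.2, 0) = 76.2
Node u (S = 156): continuation = e^(−0.12)·[0.8792·0.0000 + 0.1208·29.4000] = 3.1509; exercise value = 0.0000 ≤ continuation, so V_u = 3.1509
Node d (S = 78): continuation = e^(−0.12)·[0.8792·29.4000 + 0.1208·76.2000] = 31.0912; exercise value = 45.0000 > continuation, so V_d = 45.0000 (exercise)
Node 0 (S = 130): continuation = e^(−0.12)·[0.8792·3.1509 + 0.1208·45.0000] = 7.2798; exercise value = 0.0000 ≤ continuation, so V_0 = 7.2798

$7.28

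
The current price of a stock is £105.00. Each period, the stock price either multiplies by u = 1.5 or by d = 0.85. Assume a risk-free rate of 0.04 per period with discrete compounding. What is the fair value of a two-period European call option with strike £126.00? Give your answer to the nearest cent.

Risk-neutral probability p = (1 + 0.04 − 0.85)/(1.5 − 0.85) = 0.1900/0.6500 = 0.2923
Terminal stock prices: S_uu = 236.2, S_ud = 133.9, S_dd = 75.86
Terminal payoffs (S − K): max(110.2, 0) = 110.2, max(7.875, 0) = 7.875, max(-50.14, 0) = 0
Node u (S = 157.5): V_u = 1/1.04·[0.2923·110.2500 + 0.7077·7.8750] = 36.3462
Node d (S = 89.25): V_d = 1/1.04·[0.2923·7.8750 + 0.7077·0.0000] = 2.2134
Node 0 (S = 105): V_0 = 1/1.04·[0.2923·36.3462 + 0.7077·2.2134] = 11.7218

£11.72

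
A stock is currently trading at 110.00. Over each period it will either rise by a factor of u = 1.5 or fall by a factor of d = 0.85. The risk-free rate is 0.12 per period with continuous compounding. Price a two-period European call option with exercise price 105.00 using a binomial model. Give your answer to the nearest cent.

Risk-neutral probability p = (e^0.12 − 0.85)/(1.5 − 0.85) = 0.2775/0.6500 = 0.4269
Terminal stock prices: S_uu = 247.5, S_ud = 140.2, S_dd = 79.47
Terminal payoffs (S − K): max(142.5, 0) = 142.5, max(35.25, 0) = 35.25, max(-25.53, 0) = 0
Node u (S = 165): V_u = e^(−0.12)·[0.4269·142.5000 + 0.5731·35.2500] = 71.8734
Node d (S = 93.5): V_d = e^(−0.12)·[0.4269·35.2500 + 0.5731·0.0000] = 13.3471
Node 0 (S = 110): V_0 = e^(−0.12)·[0.4269·71.8734 + 0.5731·13.3471] = 33.9984

34.00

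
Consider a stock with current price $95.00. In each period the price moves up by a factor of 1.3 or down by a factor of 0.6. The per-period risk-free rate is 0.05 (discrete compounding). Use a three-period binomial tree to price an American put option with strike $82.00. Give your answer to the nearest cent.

Risk-neutral probability p = (1 + 0.05 − 0.6)/(1.3 − 0.6) = 0.4500/0.7000 = 0.6429
Terminal stock prices: S_uuu = 208.7, S_uud = 96.33, S_udd = 44.46, S_ddd = 20.52
Terminal payoffs (K − S): max(-126.7, 0) = 0, max(-14.33, 0) = 0, max(37.54, 0) = 37.54, max(61.48, 0) = 61.48
Node uu (S = 160.6): continuation = 1/1.05·[0.6429·0.0000 + 0.3571·0.0000] = 0.0000; exercise value = 0.0000 ≤ continuation, so V_uu = 0.0000
Node ud (S = 74.1): continuation = 1/1.05·[0.6429·0.0000 + 0.3571·37.5400] = 12.7687; exercise value = 7.9000 ≤ continuation, so V_ud = 12.7687
Node dd (S = 34.2): continuation = 1/1.05·[0.6429·37.5400 + 0.3571·61.4800] = 43.8952; exercise value = 47.8000 > continuation, so V_dd = 47.8000 (exercise)
Node u (S = 123.5): continuation = 1/1.05·[0.6429·0.0000 + 0.3571·12.7687] = 4.3431; exercise value = 0.0000 ≤ continuation, so V_u = 4.3431
Node d (S = 57): continuation = 1/1.05·[0.6429·12.7687 + 0.3571·47.8000] = 24.0761; exercise value = 25.0000 > continuation, so V_d = 25.0000 (exercise)
Node 0 (S = 95): continuation = 1/1.05·[0.6429·4.3431 + 0.3571·25.0000] = 11.1624; exercise value = 0.0000 ≤ continuation, so V_0 = 11.1624

$11.16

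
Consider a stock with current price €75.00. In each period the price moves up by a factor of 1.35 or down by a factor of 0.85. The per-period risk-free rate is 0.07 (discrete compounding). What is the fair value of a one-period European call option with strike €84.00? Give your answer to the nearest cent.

€7.09

Risk-neutral probability p = (1 + 0.07 − 0.85)/(1.35 − 0.85) = 0.2200/0.5000 = 0.4400
Terminal stock prices: S_u = 101.2, S_d = 63.75
Terminal payoffs (S − K): max(17.25, 0) = 17.25, max(-20.25, 0) = 0
Node 0 (S = 75): V_0 = 1/1.07·[0.4400·17.2500 + 0.5600·0.0000] = 7.0935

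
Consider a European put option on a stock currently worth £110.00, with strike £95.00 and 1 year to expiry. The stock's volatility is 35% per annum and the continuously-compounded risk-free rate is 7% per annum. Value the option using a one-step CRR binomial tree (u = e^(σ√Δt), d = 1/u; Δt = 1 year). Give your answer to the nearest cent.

£7.91

CRR parameters: u = e^(σ√Δt) = e^(0.35·√1) = 1.4191, d = 1/u = 0.7047
Per-period rate: rΔt = 0.07·1 = 0.07, so R = e^0.07 = 1.0725
Risk-neutral probability p = (e^0.07 − 0.7047)/(1.4191 − 0.7047) = 0.3678/0.7144 = 0.5149
Terminal stock prices: S_u = 156.1, S_d = 77.52
Terminal payoffs (K − S): max(-61.1, 0) = 0, max(17.48, 0) = 17.48
Node 0 (S = 110): V_0 = e^(−0.07)·[0.5149·0.0000 + 0.4851·17.4843] = 7.9085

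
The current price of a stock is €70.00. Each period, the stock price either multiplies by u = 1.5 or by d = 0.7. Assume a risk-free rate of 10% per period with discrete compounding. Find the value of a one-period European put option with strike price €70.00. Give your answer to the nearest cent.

Risk-neutral probability p = (1 + 0.1 − 0.7)/(1.5 − 0.7) = 0.4000/0.8000 = 0.5000
Terminal stock prices: S_u = 105, S_d = 49
Terminal payoffs (K − S): max(-35, 0) = 0, max(21, 0) = 21
Node 0 (S = 70): V_0 = 1/1.1·[0.5000·0.0000 + 0.5000·21.0000] = 9.5455

€9.55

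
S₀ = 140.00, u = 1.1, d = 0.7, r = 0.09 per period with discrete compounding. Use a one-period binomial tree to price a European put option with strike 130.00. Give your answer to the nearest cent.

0.73

Risk-neutral probability p = (1 + 0.09 − 0.7)/(1.1 − 0.7) = 0.3900/0.4000 = 0.9750
Terminal stock prices: S_u = 154, S_d = 98
Terminal payoffs (K − S): max(-24, 0) = 0, max(32, 0) = 32
Node 0 (S = 140): V_0 = 1/1.09·[0.9750·0.0000 + 0.0250·32.0000] = 0.7339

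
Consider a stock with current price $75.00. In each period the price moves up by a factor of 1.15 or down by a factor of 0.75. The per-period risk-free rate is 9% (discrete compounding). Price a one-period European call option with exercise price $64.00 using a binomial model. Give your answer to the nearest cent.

Risk-neutral probability p = (1 + 0.09 − 0.75)/(1.15 − 0.75) = 0.3400/0.4000 = 0.8500
Terminal stock prices: S_u = 86.25, S_d = 56.25
Terminal payoffs (S − K): max(22.25, 0) = 22.25, max(-7.75, 0) = 0
Node 0 (S = 75): V_0 = 1/1.09·[0.8500·22.2500 + 0.1500·0.0000] = 17.3509

$17.35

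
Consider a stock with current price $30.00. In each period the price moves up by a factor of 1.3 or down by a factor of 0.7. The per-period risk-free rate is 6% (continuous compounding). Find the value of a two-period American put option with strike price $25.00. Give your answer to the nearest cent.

$1.50

Risk-neutral probability p = (e^0.06 − 0.7)/(1.3 − 0.7) = 0.3618/0.6000 = 0.6031
Terminal stock prices: S_uu = 50.7, S_ud = 27.3, S_dd = 14.7
Terminal payoffs (K − S): max(-25.7, 0) = 0, max(-2.3, 0) = 0, max(10.3, 0) = 10.3
Node u (S = 39): continuation = e^(−0.06)·[0.6031·0.0000 + 0.3969·0.0000] = 0.0000; exercise value = 0.0000 ≤ continuation, so V_u = 0.0000
Node d (S = 21): continuation = e^(−0.06)·[0.6031·0.0000 + 0.3969·10.3000] = 3.8504; exercise value = 4.0000 > continuation, so V_d = 4.0000 (exercise)
Node 0 (S = 30): continuation = e^(−0.06)·[0.6031·0.0000 + 0.3969·4.0000] = 1.4953; exercise value = 0.0000 ≤ continuation, so V_0 = 1.4953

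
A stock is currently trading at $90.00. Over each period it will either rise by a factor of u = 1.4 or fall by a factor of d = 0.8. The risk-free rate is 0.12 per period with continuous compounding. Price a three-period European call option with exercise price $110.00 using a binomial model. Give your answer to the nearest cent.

Risk-neutral probability p = (e^0.12 − 0.8)/(1.4 − 0.8) = 0.3275/0.6000 = 0.5458
Terminal stock prices: S_uuu = 247, S_uud = 141.1, S_udd = 80.64, S_ddd = 46.08
Terminal payoffs (S − K): max(137, 0) = 137, max(31.12, 0) = 31.12, max(-29.36, 0) = 0, max(-63.92, 0) = 0
Node uu (S = 176.4): V_uu = e^(−0.12)·[0.5458·136.9600 + 0.4542·31.1200] = 78.8388
Node ud (S = 100.8): V_ud = e^(−0.12)·[0.5458·31.1200 + 0.4542·0.0000] = 15.0654
Node dd (S = 57.6): V_dd = e^(−0.12)·[0.5458·0.0000 + 0.4542·0.0000] = 0.0000
Node u (S = 126): V_u = e^(−0.12)·[0.5458·78.8388 + 0.4542·15.0654] = 44.2349
Node d (S = 72): V_d = e^(−0.12)·[0.5458·15.0654 + 0.4542·0.0000] = 7.2932
Node 0 (S = 90): V_0 = e^(−0.12)·[0.5458·44.2349 + 0.4542·7.2932] = 24.3522

$24.35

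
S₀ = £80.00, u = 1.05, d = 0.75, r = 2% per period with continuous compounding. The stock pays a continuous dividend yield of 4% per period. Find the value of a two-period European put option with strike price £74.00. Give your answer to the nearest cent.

£5.28

Per-period risk-free factor R = e^0.02 = 1.0202; dividend-adjusted growth = e^(0.02−0.04) = 0.9802.
Risk-neutral probability p = (0.9802 − 0.75)/(1.05 − 0.75) = 0.2302/0.3000 = 0.7673
Terminal stock prices: S_uu = 88.2, S_ud = 63, S_dd = 45
Terminal payoffs (K − S): max(-14.2, 0) = 0, max(11, 0) = 11, max(29, 0) = 29
Node u (S = 84): V_u = e^(−0.02)·[0.7673·0.0000 + 0.2327·11.0000] = 2.5087
Node d (S = 60): V_d = e^(−0.02)·[0.7673·11.0000 + 0.2327·29.0000] = 14.8873
Node 0 (S = 80): V_0 = e^(−0.02)·[0.7673·2.5087 + 0.2327·14.8873] = 5.2821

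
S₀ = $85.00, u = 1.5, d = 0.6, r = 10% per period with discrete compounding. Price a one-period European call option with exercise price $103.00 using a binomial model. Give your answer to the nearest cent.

$12.37

Risk-neutral probability p = (1 + 0.1 − 0.6)/(1.5 − 0.6) = 0.5000/0.9000 = 0.5556
Terminal stock prices: S_u = 127.5, S_d = 51
Terminal payoffs (S − K): max(24.5, 0) = 24.5, max(-52, 0) = 0
Node 0 (S = 85): V_0 = 1/1.1·[0.5556·24.5000 + 0.4444·0.0000] = 12.3737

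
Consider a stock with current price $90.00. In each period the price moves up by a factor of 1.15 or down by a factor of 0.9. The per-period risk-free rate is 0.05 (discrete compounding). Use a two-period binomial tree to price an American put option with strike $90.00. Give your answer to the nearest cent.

$3.43

Risk-neutral probability p = (1 + 0.05 − 0.9)/(1.15 − 0.9) = 0.1500/0.2500 = 0.6000
Terminal stock prices: S_uu = 119, S_ud = 93.15, S_dd = 72.9
Terminal payoffs (K − S): max(-29.02, 0) = 0, max(-3.15, 0) = 0, max(17.1, 0) = 17.1
Node u (S = 103.5): continuation = 1/1.05·[0.6000·0.0000 + 0.4000·0.0000] = 0.0000; exercise value = 0.0000 ≤ continuation, so V_u = 0.0000
Node d (S = 81): continuation = 1/1.05·[0.6000·0.0000 + 0.4000·17.1000] = 6.5143; exercise value = 9.0000 > continuation, so V_d = 9.0000 (exercise)
Node 0 (S = 90): continuation = 1/1.05·[0.6000·0.0000 + 0.4000·9.0000] = 3.4286; exercise value = 0.0000 ≤ continuation, so V_0 = 3.4286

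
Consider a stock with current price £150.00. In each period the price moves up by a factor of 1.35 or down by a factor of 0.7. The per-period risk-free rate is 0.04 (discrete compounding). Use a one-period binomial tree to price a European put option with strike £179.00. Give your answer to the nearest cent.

£33.93

Risk-neutral probability p = (1 + 0.04 − 0.7)/(1.35 − 0.7) = 0.3400/0.6500 = 0.5231
Terminal stock prices: S_u = 202.5, S_d = 105
Terminal payoffs (K − S): max(-23.5, 0) = 0, max(74, 0) = 74
Node 0 (S = 150): V_0 = 1/1.04·[0.5231·0.0000 + 0.4769·74.0000] = 33.9349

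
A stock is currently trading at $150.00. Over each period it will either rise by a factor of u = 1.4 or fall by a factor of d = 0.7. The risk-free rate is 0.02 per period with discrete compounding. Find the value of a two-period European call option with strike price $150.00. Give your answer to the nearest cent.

Risk-neutral probability p = (1 + 0.02 − 0.7)/(1.4 − 0.7) = 0.3200/0.7000 = 0.4571
Terminal stock prices: S_uu = 294, S_ud = 147, S_dd = 73.5
Terminal payoffs (S − K): max(144, 0) = 144, max(-3, 0) = 0, max(-76.5, 0) = 0
Node u (S = 210): V_u = 1/1.02·[0.4571·144.0000 + 0.5429·0.0000] = 64.5378
Node d (S = 105): V_d = 1/1.02·[0.4571·0.0000 + 0.5429·0.0000] = 0.0000
Node 0 (S = 150): V_0 = 1/1.02·[0.4571·64.5378 + 0.5429·0.0000] = 28.9245

$28.92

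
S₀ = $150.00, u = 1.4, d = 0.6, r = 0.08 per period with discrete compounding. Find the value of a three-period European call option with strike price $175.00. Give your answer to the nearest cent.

Risk-neutral probability p = (1 + 0.08 − 0.6)/(1.4 − 0.6) = 0.4800/0.8000 = 0.6000
Terminal stock prices: S_uuu = 411.6, S_uud = 176.4, S_udd = 75.6, S_ddd = 32.4
Terminal payoffs (S − K): max(236.6, 0) = 236.6, max(1.4, 0) = 1.4, max(-99.4, 0) = 0, max(-142.6, 0) = 0
Node uu (S = 294): V_uu = 1/1.08·[0.6000·236.6000 + 0.4000·1.4000] = 131.9630
Node ud (S = 126): V_ud = 1/1.08·[0.6000·1.4000 + 0.4000·0.0000] = 0.7778
Node dd (S = 54): V_dd = 1/1.08·[0.6000·0.0000 + 0.4000·0.0000] = 0.0000
Node u (S = 210): V_u = 1/1.08·[0.6000·131.9630 + 0.4000·0.7778] = 73.6008
Node d (S = 90): V_d = 1/1.08·[0.6000·0.7778 + 0.4000·0.0000] = 0.4321
Node 0 (S = 150): V_0 = 1/1.08·[0.6000·73.6008 + 0.4000·0.4321] = 41.0494

$41.05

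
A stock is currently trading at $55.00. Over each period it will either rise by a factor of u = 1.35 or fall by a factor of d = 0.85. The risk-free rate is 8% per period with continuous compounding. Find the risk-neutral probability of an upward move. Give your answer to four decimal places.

Risk-neutral probability p = (e^0.08 − 0.85)/(1.35 − 0.85) = 0.2333/0.5000 = 0.4666

p = 0.4666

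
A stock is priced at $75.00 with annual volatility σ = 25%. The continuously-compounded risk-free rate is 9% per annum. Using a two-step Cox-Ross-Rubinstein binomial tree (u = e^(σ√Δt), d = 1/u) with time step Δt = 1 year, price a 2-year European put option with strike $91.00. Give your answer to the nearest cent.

CRR parameters: u = e^(σ√Δt) = e^(0.25·√1) = 1.2840, d = 1/u = 0.7788
Per-period rate: rΔt = 0.09·1 = 0.09, so R = e^0.09 = 1.0942
Risk-neutral probability p = (e^0.09 − 0.7788)/(1.2840 − 0.7788) = 0.3154/0.5052 = 0.6242
Terminal stock prices: S_uu = 123.7, S_ud = 75, S_dd = 45.49
Terminal payoffs (K − S): max(-32.65, 0) = 0, max(16, 0) = 16, max(45.51, 0) = 45.51
Node u (S = 96.3): V_u = e^(−0.09)·[0.6242·0.0000 + 0.3758·16.0000] = 5.4949
Node d (S = 58.41): V_d = e^(−0.09)·[0.6242·16.0000 + 0.3758·45.5102] = 24.7577
Node 0 (S = 75): V_0 = e^(−0.09)·[0.6242·5.4949 + 0.3758·24.7577] = 11.6375

$11.64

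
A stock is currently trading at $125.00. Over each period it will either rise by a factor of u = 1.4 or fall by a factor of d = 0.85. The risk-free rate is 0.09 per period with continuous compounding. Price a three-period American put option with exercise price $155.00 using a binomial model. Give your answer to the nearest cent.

$30.00

Risk-neutral probability p = (e^0.09 − 0.85)/(1.4 − 0.85) = 0.2442/0.5500 = 0.4440
Terminal stock prices: S_uuu = 343, S_uud = 208.2, S_udd = 126.4, S_ddd = 76.77
Terminal payoffs (K − S): max(-188, 0) = 0, max(-53.25, 0) = 0, max(28.56, 0) = 28.56, max(78.23, 0) = 78.23
Node uu (S = 245): continuation = e^(−0.09)·[0.4440·0.0000 + 0.5560·0.0000] = 0.0000; exercise value = 0.0000 ≤ continuation, so V_uu = 0.0000
Node ud (S = 148.8): continuation = e^(−0.09)·[0.4440·0.0000 + 0.5560·28.5625] = 14.5151; exercise value = 6.2500 ≤ continuation, so V_ud = 14.5151
Node dd (S = 90.31): continuation = e^(−0.09)·[0.4440·28.5625 + 0.5560·78.2344] = 51.3468; exercise value = 64.6875 > continuation, so V_dd = 64.6875 (exercise)
Node u (S = 175): continuation = e^(−0.09)·[0.4440·0.0000 + 0.5560·14.5151] = 7.3764; exercise value = 0.0000 ≤ continuation, so V_u = 7.3764
Node d (S = 106.2): continuation = e^(−0.09)·[0.4440·14.5151 + 0.5560·64.6875] = 38.7629; exercise value = 48.7500 > continuation, so V_d = 48.7500 (exercise)
Node 0 (S = 125): continuation = e^(−0.09)·[0.4440·7.3764 + 0.5560·48.7500] = 27.7671; exercise value = 30.0000 > continuation, so V_0 = 30.0000 (exercise)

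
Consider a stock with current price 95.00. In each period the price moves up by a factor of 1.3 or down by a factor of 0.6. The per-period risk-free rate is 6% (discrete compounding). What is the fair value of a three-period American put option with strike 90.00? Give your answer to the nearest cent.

Risk-neutral probability p = (1 + 0.06 − 0.6)/(1.3 − 0.6) = 0.4600/0.7000 = 0.6571
Terminal stock prices: S_uuu = 208.7, S_uud = 96.33, S_udd = 44.46, S_ddd = 20.52
Terminal payoffs (K − S): max(-118.7, 0) = 0, max(-6.33, 0) = 0, max(45.54, 0) = 45.54, max(69.48, 0) = 69.48
Node uu (S = 160.6): continuation = 1/1.06·[0.6571·0.0000 + 0.3429·0.0000] = 0.0000; exercise value = 0.0000 ≤ continuation, so V_uu = 0.0000
Node ud (S = 74.1): continuation = 1/1.06·[0.6571·0.0000 + 0.3429·45.5400] = 14.7299; exercise value = 15.9000 > continuation, so V_ud = 15.9000 (exercise)
Node dd (S = 34.2): continuation = 1/1.06·[0.6571·45.5400 + 0.3429·69.4800] = 50.7057; exercise value = 55.8000 > continuation, so V_dd = 55.8000 (exercise)
Node u (S = 123.5): continuation = 1/1.06·[0.6571·0.0000 + 0.3429·15.9000] = 5.1429; exercise value = 0.0000 ≤ continuation, so V_u = 5.1429
Node d (S = 57): continuation = 1/1.06·[0.6571·15.9000 + 0.3429·55.8000] = 27.9057; exercise value = 33.0000 > continuation, so V_d = 33.0000 (exercise)
Node 0 (S = 95): continuation = 1/1.06·[0.6571·5.1429 + 0.3429·33.0000] = 13.8621; exercise value = 0.0000 ≤ continuation, so V_0 = 13.8621

13.86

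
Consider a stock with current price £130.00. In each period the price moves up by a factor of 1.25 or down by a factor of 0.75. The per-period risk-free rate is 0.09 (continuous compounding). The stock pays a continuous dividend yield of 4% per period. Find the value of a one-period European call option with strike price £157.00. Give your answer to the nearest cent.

£3.03

Per-period risk-free factor R = e^0.09 = 1.0942; dividend-adjusted growth = e^(0.09−0.04) = 1.0513.
Risk-neutral probability p = (1.0513 − 0.75)/(1.25 − 0.75) = 0.3013/0.5000 = 0.6025
Terminal stock prices: S_u = 162.5, S_d = 97.5
Terminal payoffs (S − K): max(5.5, 0) = 5.5, max(-59.5, 0) = 0
Node 0 (S = 130): V_0 = e^(−0.09)·[0.6025·5.5000 + 0.3975·0.0000] = 3.0288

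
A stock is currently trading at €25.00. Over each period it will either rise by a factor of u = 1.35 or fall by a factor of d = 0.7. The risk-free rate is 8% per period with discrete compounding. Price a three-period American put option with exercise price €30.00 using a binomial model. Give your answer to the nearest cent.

€6.13

Risk-neutral probability p = (1 + 0.08 − 0.7)/(1.35 − 0.7) = 0.3800/0.6500 = 0.5846
Terminal stock prices: S_uuu = 61.51, S_uud = 31.89, S_udd = 16.54, S_ddd = 8.575
Terminal payoffs (K − S): max(-31.51, 0) = 0, max(-1.894, 0) = 0, max(13.46, 0) = 13.46, max(21.43, 0) = 21.43
Node uu (S = 45.56): continuation = 1/1.08·[0.5846·0.0000 + 0.4154·0.0000] = 0.0000; exercise value = 0.0000 ≤ continuation, so V_uu = 0.0000
Node ud (S = 23.62): continuation = 1/1.08·[0.5846·0.0000 + 0.4154·13.4625] = 5.1779; exercise value = 6.3750 > continuation, so V_ud = 6.3750 (exercise)
Node dd (S = 12.25): continuation = 1/1.08·[0.5846·13.4625 + 0.4154·21.4250] = 15.5278; exercise value = 17.7500 > continuation, so V_dd = 17.7500 (exercise)
Node u (S = 33.75): continuation = 1/1.08·[0.5846·0.0000 + 0.4154·6.3750] = 2.4519; exercise value = 0.0000 ≤ continuation, so V_u = 2.4519
Node d (S = 17.5): continuation = 1/1.08·[0.5846·6.3750 + 0.4154·17.7500] = 10.2778; exercise value = 12.5000 > continuation, so V_d = 12.5000 (exercise)
Node 0 (S = 25): continuation = 1/1.08·[0.5846·2.4519 + 0.4154·12.5000] = 6.1349; exercise value = 5.0000 ≤ continuation, so V_0 = 6.1349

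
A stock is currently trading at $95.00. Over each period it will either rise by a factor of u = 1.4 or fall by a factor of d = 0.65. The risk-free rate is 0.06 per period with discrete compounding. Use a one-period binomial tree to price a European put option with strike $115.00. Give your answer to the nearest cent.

Risk-neutral probability p = (1 + 0.06 − 0.65)/(1.4 − 0.65) = 0.4100/0.7500 = 0.5467
Terminal stock prices: S_u = 133, S_d = 61.75
Terminal payoffs (K − S): max(-18, 0) = 0, max(53.25, 0) = 53.25
Node 0 (S = 95): V_0 = 1/1.06·[0.5467·0.0000 + 0.4533·53.2500] = 22.7736

$22.77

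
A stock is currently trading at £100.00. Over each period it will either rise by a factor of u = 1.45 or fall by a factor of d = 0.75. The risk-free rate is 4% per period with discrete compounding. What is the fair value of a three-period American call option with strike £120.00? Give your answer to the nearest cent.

Risk-neutral probability p = (1 + 0.04 − 0.75)/(1.45 − 0.75) = 0.2900/0.7000 = 0.4143
Terminal stock prices: S_uuu = 304.9, S_uud = 157.7, S_udd = 81.56, S_ddd = 42.19
Terminal payoffs (S − K): max(184.9, 0) = 184.9, max(37.69, 0) = 37.69, max(-38.44, 0) = 0, max(-77.81, 0) = 0
Node uu (S = 210.2): continuation = 1/1.04·[0.4143·184.8625 + 0.5857·37.6875] = 94.8654; exercise value = 90.2500 ≤ continuation, so V_uu = 94.8654
Node ud (S = 108.8): continuation = 1/1.04·[0.4143·37.6875 + 0.5857·0.0000] = 15.0129; exercise value = 0.0000 ≤ continuation, so V_ud = 15.0129
Node dd (S = 56.25): continuation = 1/1.04·[0.4143·0.0000 + 0.5857·0.0000] = 0.0000; exercise value = 0.0000 ≤ continuation, so V_dd = 0.0000
Node u (S = 145): continuation = 1/1.04·[0.4143·94.8654 + 0.5857·15.0129] = 46.2448; exercise value = 25.0000 ≤ continuation, so V_u = 46.2448
Node d (S = 75): continuation = 1/1.04·[0.4143·15.0129 + 0.5857·0.0000] = 5.9804; exercise value = 0.0000 ≤ continuation, so V_d = 5.9804
Node 0 (S = 100): continuation = 1/1.04·[0.4143·46.2448 + 0.5857·5.9804] = 21.7898; exercise value = 0.0000 ≤ continuation, so V_0 = 21.7898

£21.79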